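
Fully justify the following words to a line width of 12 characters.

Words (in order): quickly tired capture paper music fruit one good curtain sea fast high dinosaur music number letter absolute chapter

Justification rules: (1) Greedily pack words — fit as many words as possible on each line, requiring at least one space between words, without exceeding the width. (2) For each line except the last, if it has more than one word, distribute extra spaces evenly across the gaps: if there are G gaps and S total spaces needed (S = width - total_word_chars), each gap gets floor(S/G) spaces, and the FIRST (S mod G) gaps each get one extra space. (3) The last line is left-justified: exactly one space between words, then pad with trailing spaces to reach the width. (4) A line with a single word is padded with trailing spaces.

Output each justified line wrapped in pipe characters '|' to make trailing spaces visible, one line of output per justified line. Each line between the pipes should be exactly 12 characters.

Line 1: ['quickly'] (min_width=7, slack=5)
Line 2: ['tired'] (min_width=5, slack=7)
Line 3: ['capture'] (min_width=7, slack=5)
Line 4: ['paper', 'music'] (min_width=11, slack=1)
Line 5: ['fruit', 'one'] (min_width=9, slack=3)
Line 6: ['good', 'curtain'] (min_width=12, slack=0)
Line 7: ['sea', 'fast'] (min_width=8, slack=4)
Line 8: ['high'] (min_width=4, slack=8)
Line 9: ['dinosaur'] (min_width=8, slack=4)
Line 10: ['music', 'number'] (min_width=12, slack=0)
Line 11: ['letter'] (min_width=6, slack=6)
Line 12: ['absolute'] (min_width=8, slack=4)
Line 13: ['chapter'] (min_width=7, slack=5)

Answer: |quickly     |
|tired       |
|capture     |
|paper  music|
|fruit    one|
|good curtain|
|sea     fast|
|high        |
|dinosaur    |
|music number|
|letter      |
|absolute    |
|chapter     |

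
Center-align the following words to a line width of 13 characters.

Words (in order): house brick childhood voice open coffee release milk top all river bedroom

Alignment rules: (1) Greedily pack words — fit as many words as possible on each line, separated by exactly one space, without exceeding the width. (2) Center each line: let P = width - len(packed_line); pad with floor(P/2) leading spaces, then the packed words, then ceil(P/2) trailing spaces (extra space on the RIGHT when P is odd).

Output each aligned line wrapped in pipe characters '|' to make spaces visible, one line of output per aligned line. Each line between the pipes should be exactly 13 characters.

Line 1: ['house', 'brick'] (min_width=11, slack=2)
Line 2: ['childhood'] (min_width=9, slack=4)
Line 3: ['voice', 'open'] (min_width=10, slack=3)
Line 4: ['coffee'] (min_width=6, slack=7)
Line 5: ['release', 'milk'] (min_width=12, slack=1)
Line 6: ['top', 'all', 'river'] (min_width=13, slack=0)
Line 7: ['bedroom'] (min_width=7, slack=6)

Answer: | house brick |
|  childhood  |
| voice open  |
|   coffee    |
|release milk |
|top all river|
|   bedroom   |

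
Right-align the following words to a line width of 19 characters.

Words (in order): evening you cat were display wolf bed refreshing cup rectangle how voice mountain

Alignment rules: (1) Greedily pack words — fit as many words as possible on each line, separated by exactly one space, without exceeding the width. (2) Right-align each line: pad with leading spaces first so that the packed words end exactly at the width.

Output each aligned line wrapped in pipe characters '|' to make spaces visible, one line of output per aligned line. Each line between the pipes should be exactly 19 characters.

Line 1: ['evening', 'you', 'cat'] (min_width=15, slack=4)
Line 2: ['were', 'display', 'wolf'] (min_width=17, slack=2)
Line 3: ['bed', 'refreshing', 'cup'] (min_width=18, slack=1)
Line 4: ['rectangle', 'how', 'voice'] (min_width=19, slack=0)
Line 5: ['mountain'] (min_width=8, slack=11)

Answer: |    evening you cat|
|  were display wolf|
| bed refreshing cup|
|rectangle how voice|
|           mountain|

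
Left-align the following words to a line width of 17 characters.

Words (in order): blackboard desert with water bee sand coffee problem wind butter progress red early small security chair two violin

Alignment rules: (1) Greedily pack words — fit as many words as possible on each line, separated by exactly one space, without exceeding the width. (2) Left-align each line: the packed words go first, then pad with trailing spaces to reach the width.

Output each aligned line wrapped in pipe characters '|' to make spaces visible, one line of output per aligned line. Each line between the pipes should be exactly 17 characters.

Line 1: ['blackboard', 'desert'] (min_width=17, slack=0)
Line 2: ['with', 'water', 'bee'] (min_width=14, slack=3)
Line 3: ['sand', 'coffee'] (min_width=11, slack=6)
Line 4: ['problem', 'wind'] (min_width=12, slack=5)
Line 5: ['butter', 'progress'] (min_width=15, slack=2)
Line 6: ['red', 'early', 'small'] (min_width=15, slack=2)
Line 7: ['security', 'chair'] (min_width=14, slack=3)
Line 8: ['two', 'violin'] (min_width=10, slack=7)

Answer: |blackboard desert|
|with water bee   |
|sand coffee      |
|problem wind     |
|butter progress  |
|red early small  |
|security chair   |
|two violin       |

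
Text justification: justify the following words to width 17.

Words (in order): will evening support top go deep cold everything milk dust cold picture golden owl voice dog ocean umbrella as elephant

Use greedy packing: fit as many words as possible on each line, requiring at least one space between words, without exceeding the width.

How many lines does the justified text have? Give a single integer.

Answer: 9

Derivation:
Line 1: ['will', 'evening'] (min_width=12, slack=5)
Line 2: ['support', 'top', 'go'] (min_width=14, slack=3)
Line 3: ['deep', 'cold'] (min_width=9, slack=8)
Line 4: ['everything', 'milk'] (min_width=15, slack=2)
Line 5: ['dust', 'cold', 'picture'] (min_width=17, slack=0)
Line 6: ['golden', 'owl', 'voice'] (min_width=16, slack=1)
Line 7: ['dog', 'ocean'] (min_width=9, slack=8)
Line 8: ['umbrella', 'as'] (min_width=11, slack=6)
Line 9: ['elephant'] (min_width=8, slack=9)
Total lines: 9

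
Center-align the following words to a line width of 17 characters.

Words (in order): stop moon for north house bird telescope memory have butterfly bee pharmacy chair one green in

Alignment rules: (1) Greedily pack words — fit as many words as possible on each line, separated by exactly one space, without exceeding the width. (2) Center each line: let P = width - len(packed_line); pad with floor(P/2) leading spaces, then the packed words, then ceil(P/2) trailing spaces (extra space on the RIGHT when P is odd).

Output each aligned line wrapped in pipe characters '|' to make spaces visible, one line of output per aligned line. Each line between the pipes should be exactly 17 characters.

Answer: |  stop moon for  |
|north house bird |
|telescope memory |
| have butterfly  |
|  bee pharmacy   |
| chair one green |
|       in        |

Derivation:
Line 1: ['stop', 'moon', 'for'] (min_width=13, slack=4)
Line 2: ['north', 'house', 'bird'] (min_width=16, slack=1)
Line 3: ['telescope', 'memory'] (min_width=16, slack=1)
Line 4: ['have', 'butterfly'] (min_width=14, slack=3)
Line 5: ['bee', 'pharmacy'] (min_width=12, slack=5)
Line 6: ['chair', 'one', 'green'] (min_width=15, slack=2)
Line 7: ['in'] (min_width=2, slack=15)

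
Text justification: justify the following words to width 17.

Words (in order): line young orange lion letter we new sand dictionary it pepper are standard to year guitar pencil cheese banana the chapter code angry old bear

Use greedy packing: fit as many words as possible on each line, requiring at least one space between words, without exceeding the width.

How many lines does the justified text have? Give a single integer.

Answer: 10

Derivation:
Line 1: ['line', 'young', 'orange'] (min_width=17, slack=0)
Line 2: ['lion', 'letter', 'we'] (min_width=14, slack=3)
Line 3: ['new', 'sand'] (min_width=8, slack=9)
Line 4: ['dictionary', 'it'] (min_width=13, slack=4)
Line 5: ['pepper', 'are'] (min_width=10, slack=7)
Line 6: ['standard', 'to', 'year'] (min_width=16, slack=1)
Line 7: ['guitar', 'pencil'] (min_width=13, slack=4)
Line 8: ['cheese', 'banana', 'the'] (min_width=17, slack=0)
Line 9: ['chapter', 'code'] (min_width=12, slack=5)
Line 10: ['angry', 'old', 'bear'] (min_width=14, slack=3)
Total lines: 10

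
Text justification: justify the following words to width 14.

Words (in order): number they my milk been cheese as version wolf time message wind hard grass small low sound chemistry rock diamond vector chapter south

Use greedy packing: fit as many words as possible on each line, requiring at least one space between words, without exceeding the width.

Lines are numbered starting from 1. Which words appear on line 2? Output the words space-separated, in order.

Answer: milk been

Derivation:
Line 1: ['number', 'they', 'my'] (min_width=14, slack=0)
Line 2: ['milk', 'been'] (min_width=9, slack=5)
Line 3: ['cheese', 'as'] (min_width=9, slack=5)
Line 4: ['version', 'wolf'] (min_width=12, slack=2)
Line 5: ['time', 'message'] (min_width=12, slack=2)
Line 6: ['wind', 'hard'] (min_width=9, slack=5)
Line 7: ['grass', 'small'] (min_width=11, slack=3)
Line 8: ['low', 'sound'] (min_width=9, slack=5)
Line 9: ['chemistry', 'rock'] (min_width=14, slack=0)
Line 10: ['diamond', 'vector'] (min_width=14, slack=0)
Line 11: ['chapter', 'south'] (min_width=13, slack=1)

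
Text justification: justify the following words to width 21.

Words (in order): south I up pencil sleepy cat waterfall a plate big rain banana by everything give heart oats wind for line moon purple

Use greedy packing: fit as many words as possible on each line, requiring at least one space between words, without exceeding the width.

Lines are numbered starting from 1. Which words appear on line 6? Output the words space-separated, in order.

Line 1: ['south', 'I', 'up', 'pencil'] (min_width=17, slack=4)
Line 2: ['sleepy', 'cat', 'waterfall'] (min_width=20, slack=1)
Line 3: ['a', 'plate', 'big', 'rain'] (min_width=16, slack=5)
Line 4: ['banana', 'by', 'everything'] (min_width=20, slack=1)
Line 5: ['give', 'heart', 'oats', 'wind'] (min_width=20, slack=1)
Line 6: ['for', 'line', 'moon', 'purple'] (min_width=20, slack=1)

Answer: for line moon purple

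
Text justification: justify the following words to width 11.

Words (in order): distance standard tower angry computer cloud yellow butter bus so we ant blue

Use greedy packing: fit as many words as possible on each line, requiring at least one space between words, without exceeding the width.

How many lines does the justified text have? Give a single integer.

Answer: 9

Derivation:
Line 1: ['distance'] (min_width=8, slack=3)
Line 2: ['standard'] (min_width=8, slack=3)
Line 3: ['tower', 'angry'] (min_width=11, slack=0)
Line 4: ['computer'] (min_width=8, slack=3)
Line 5: ['cloud'] (min_width=5, slack=6)
Line 6: ['yellow'] (min_width=6, slack=5)
Line 7: ['butter', 'bus'] (min_width=10, slack=1)
Line 8: ['so', 'we', 'ant'] (min_width=9, slack=2)
Line 9: ['blue'] (min_width=4, slack=7)
Total lines: 9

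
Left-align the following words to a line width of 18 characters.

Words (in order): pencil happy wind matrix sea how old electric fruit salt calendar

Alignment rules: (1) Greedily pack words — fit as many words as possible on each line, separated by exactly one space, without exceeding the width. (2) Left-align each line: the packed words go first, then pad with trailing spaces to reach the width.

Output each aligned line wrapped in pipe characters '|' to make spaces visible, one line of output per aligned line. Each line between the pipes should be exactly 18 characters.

Line 1: ['pencil', 'happy', 'wind'] (min_width=17, slack=1)
Line 2: ['matrix', 'sea', 'how', 'old'] (min_width=18, slack=0)
Line 3: ['electric', 'fruit'] (min_width=14, slack=4)
Line 4: ['salt', 'calendar'] (min_width=13, slack=5)

Answer: |pencil happy wind |
|matrix sea how old|
|electric fruit    |
|salt calendar     |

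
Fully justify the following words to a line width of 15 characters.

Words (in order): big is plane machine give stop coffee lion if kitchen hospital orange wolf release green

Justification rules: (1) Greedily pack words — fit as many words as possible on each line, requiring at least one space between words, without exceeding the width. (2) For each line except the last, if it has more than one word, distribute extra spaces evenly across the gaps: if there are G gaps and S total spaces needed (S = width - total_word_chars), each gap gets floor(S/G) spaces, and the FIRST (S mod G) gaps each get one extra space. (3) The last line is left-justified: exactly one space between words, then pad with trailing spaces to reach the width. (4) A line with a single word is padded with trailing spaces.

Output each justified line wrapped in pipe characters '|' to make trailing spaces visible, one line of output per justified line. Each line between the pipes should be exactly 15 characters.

Line 1: ['big', 'is', 'plane'] (min_width=12, slack=3)
Line 2: ['machine', 'give'] (min_width=12, slack=3)
Line 3: ['stop', 'coffee'] (min_width=11, slack=4)
Line 4: ['lion', 'if', 'kitchen'] (min_width=15, slack=0)
Line 5: ['hospital', 'orange'] (min_width=15, slack=0)
Line 6: ['wolf', 'release'] (min_width=12, slack=3)
Line 7: ['green'] (min_width=5, slack=10)

Answer: |big   is  plane|
|machine    give|
|stop     coffee|
|lion if kitchen|
|hospital orange|
|wolf    release|
|green          |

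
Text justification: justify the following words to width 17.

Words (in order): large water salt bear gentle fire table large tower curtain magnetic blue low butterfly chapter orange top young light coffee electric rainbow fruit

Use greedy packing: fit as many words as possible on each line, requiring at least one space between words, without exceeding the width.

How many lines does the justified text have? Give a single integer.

Answer: 10

Derivation:
Line 1: ['large', 'water', 'salt'] (min_width=16, slack=1)
Line 2: ['bear', 'gentle', 'fire'] (min_width=16, slack=1)
Line 3: ['table', 'large', 'tower'] (min_width=17, slack=0)
Line 4: ['curtain', 'magnetic'] (min_width=16, slack=1)
Line 5: ['blue', 'low'] (min_width=8, slack=9)
Line 6: ['butterfly', 'chapter'] (min_width=17, slack=0)
Line 7: ['orange', 'top', 'young'] (min_width=16, slack=1)
Line 8: ['light', 'coffee'] (min_width=12, slack=5)
Line 9: ['electric', 'rainbow'] (min_width=16, slack=1)
Line 10: ['fruit'] (min_width=5, slack=12)
Total lines: 10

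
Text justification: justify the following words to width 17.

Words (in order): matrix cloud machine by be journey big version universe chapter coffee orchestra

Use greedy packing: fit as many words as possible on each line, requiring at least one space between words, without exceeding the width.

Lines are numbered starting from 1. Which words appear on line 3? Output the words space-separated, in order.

Line 1: ['matrix', 'cloud'] (min_width=12, slack=5)
Line 2: ['machine', 'by', 'be'] (min_width=13, slack=4)
Line 3: ['journey', 'big'] (min_width=11, slack=6)
Line 4: ['version', 'universe'] (min_width=16, slack=1)
Line 5: ['chapter', 'coffee'] (min_width=14, slack=3)
Line 6: ['orchestra'] (min_width=9, slack=8)

Answer: journey big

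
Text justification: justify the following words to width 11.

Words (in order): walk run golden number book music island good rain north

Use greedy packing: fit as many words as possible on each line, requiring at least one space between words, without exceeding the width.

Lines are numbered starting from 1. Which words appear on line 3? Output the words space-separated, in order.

Line 1: ['walk', 'run'] (min_width=8, slack=3)
Line 2: ['golden'] (min_width=6, slack=5)
Line 3: ['number', 'book'] (min_width=11, slack=0)
Line 4: ['music'] (min_width=5, slack=6)
Line 5: ['island', 'good'] (min_width=11, slack=0)
Line 6: ['rain', 'north'] (min_width=10, slack=1)

Answer: number book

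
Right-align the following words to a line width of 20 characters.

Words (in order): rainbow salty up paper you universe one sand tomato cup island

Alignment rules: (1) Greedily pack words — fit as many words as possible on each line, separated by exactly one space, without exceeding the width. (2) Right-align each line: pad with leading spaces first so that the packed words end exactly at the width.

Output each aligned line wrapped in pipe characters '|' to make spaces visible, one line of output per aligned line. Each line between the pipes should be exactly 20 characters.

Line 1: ['rainbow', 'salty', 'up'] (min_width=16, slack=4)
Line 2: ['paper', 'you', 'universe'] (min_width=18, slack=2)
Line 3: ['one', 'sand', 'tomato', 'cup'] (min_width=19, slack=1)
Line 4: ['island'] (min_width=6, slack=14)

Answer: |    rainbow salty up|
|  paper you universe|
| one sand tomato cup|
|              island|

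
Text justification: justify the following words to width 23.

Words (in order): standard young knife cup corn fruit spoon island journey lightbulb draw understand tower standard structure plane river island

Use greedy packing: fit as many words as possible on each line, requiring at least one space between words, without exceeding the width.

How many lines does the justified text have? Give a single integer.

Line 1: ['standard', 'young', 'knife'] (min_width=20, slack=3)
Line 2: ['cup', 'corn', 'fruit', 'spoon'] (min_width=20, slack=3)
Line 3: ['island', 'journey'] (min_width=14, slack=9)
Line 4: ['lightbulb', 'draw'] (min_width=14, slack=9)
Line 5: ['understand', 'tower'] (min_width=16, slack=7)
Line 6: ['standard', 'structure'] (min_width=18, slack=5)
Line 7: ['plane', 'river', 'island'] (min_width=18, slack=5)
Total lines: 7

Answer: 7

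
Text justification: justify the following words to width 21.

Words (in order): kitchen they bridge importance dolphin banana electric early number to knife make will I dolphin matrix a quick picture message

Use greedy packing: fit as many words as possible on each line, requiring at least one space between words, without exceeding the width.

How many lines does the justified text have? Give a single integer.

Answer: 7

Derivation:
Line 1: ['kitchen', 'they', 'bridge'] (min_width=19, slack=2)
Line 2: ['importance', 'dolphin'] (min_width=18, slack=3)
Line 3: ['banana', 'electric', 'early'] (min_width=21, slack=0)
Line 4: ['number', 'to', 'knife', 'make'] (min_width=20, slack=1)
Line 5: ['will', 'I', 'dolphin', 'matrix'] (min_width=21, slack=0)
Line 6: ['a', 'quick', 'picture'] (min_width=15, slack=6)
Line 7: ['message'] (min_width=7, slack=14)
Total lines: 7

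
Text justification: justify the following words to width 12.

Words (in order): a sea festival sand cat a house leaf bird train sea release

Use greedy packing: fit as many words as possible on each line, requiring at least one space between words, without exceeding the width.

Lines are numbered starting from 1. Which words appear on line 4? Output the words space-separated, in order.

Line 1: ['a', 'sea'] (min_width=5, slack=7)
Line 2: ['festival'] (min_width=8, slack=4)
Line 3: ['sand', 'cat', 'a'] (min_width=10, slack=2)
Line 4: ['house', 'leaf'] (min_width=10, slack=2)
Line 5: ['bird', 'train'] (min_width=10, slack=2)
Line 6: ['sea', 'release'] (min_width=11, slack=1)

Answer: house leaf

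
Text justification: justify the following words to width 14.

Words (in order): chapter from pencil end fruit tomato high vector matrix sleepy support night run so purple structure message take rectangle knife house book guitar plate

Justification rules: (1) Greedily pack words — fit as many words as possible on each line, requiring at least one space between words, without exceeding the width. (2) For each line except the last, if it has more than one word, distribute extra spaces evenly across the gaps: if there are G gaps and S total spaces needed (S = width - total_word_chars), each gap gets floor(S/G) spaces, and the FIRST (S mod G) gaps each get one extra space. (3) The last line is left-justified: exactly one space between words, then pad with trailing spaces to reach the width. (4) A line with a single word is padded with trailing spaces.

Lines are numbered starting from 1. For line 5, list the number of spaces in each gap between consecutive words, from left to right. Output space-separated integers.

Line 1: ['chapter', 'from'] (min_width=12, slack=2)
Line 2: ['pencil', 'end'] (min_width=10, slack=4)
Line 3: ['fruit', 'tomato'] (min_width=12, slack=2)
Line 4: ['high', 'vector'] (min_width=11, slack=3)
Line 5: ['matrix', 'sleepy'] (min_width=13, slack=1)
Line 6: ['support', 'night'] (min_width=13, slack=1)
Line 7: ['run', 'so', 'purple'] (min_width=13, slack=1)
Line 8: ['structure'] (min_width=9, slack=5)
Line 9: ['message', 'take'] (min_width=12, slack=2)
Line 10: ['rectangle'] (min_width=9, slack=5)
Line 11: ['knife', 'house'] (min_width=11, slack=3)
Line 12: ['book', 'guitar'] (min_width=11, slack=3)
Line 13: ['plate'] (min_width=5, slack=9)

Answer: 2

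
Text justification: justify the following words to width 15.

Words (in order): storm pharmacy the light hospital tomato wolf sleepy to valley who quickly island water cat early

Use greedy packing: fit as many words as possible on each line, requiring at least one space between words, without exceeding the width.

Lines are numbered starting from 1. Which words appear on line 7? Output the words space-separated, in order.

Answer: water cat early

Derivation:
Line 1: ['storm', 'pharmacy'] (min_width=14, slack=1)
Line 2: ['the', 'light'] (min_width=9, slack=6)
Line 3: ['hospital', 'tomato'] (min_width=15, slack=0)
Line 4: ['wolf', 'sleepy', 'to'] (min_width=14, slack=1)
Line 5: ['valley', 'who'] (min_width=10, slack=5)
Line 6: ['quickly', 'island'] (min_width=14, slack=1)
Line 7: ['water', 'cat', 'early'] (min_width=15, slack=0)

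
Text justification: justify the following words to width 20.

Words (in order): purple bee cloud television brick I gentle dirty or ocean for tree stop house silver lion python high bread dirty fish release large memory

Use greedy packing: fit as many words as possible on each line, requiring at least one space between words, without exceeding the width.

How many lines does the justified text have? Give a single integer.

Answer: 8

Derivation:
Line 1: ['purple', 'bee', 'cloud'] (min_width=16, slack=4)
Line 2: ['television', 'brick', 'I'] (min_width=18, slack=2)
Line 3: ['gentle', 'dirty', 'or'] (min_width=15, slack=5)
Line 4: ['ocean', 'for', 'tree', 'stop'] (min_width=19, slack=1)
Line 5: ['house', 'silver', 'lion'] (min_width=17, slack=3)
Line 6: ['python', 'high', 'bread'] (min_width=17, slack=3)
Line 7: ['dirty', 'fish', 'release'] (min_width=18, slack=2)
Line 8: ['large', 'memory'] (min_width=12, slack=8)
Total lines: 8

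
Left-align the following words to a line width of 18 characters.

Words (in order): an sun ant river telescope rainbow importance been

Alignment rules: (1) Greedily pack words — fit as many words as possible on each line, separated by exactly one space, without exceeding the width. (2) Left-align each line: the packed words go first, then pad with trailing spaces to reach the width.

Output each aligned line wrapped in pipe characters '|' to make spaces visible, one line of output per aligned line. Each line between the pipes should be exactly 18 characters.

Answer: |an sun ant river  |
|telescope rainbow |
|importance been   |

Derivation:
Line 1: ['an', 'sun', 'ant', 'river'] (min_width=16, slack=2)
Line 2: ['telescope', 'rainbow'] (min_width=17, slack=1)
Line 3: ['importance', 'been'] (min_width=15, slack=3)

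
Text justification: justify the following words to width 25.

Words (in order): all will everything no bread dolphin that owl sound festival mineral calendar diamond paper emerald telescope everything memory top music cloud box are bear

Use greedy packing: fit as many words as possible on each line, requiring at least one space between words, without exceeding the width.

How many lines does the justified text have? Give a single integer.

Answer: 7

Derivation:
Line 1: ['all', 'will', 'everything', 'no'] (min_width=22, slack=3)
Line 2: ['bread', 'dolphin', 'that', 'owl'] (min_width=22, slack=3)
Line 3: ['sound', 'festival', 'mineral'] (min_width=22, slack=3)
Line 4: ['calendar', 'diamond', 'paper'] (min_width=22, slack=3)
Line 5: ['emerald', 'telescope'] (min_width=17, slack=8)
Line 6: ['everything', 'memory', 'top'] (min_width=21, slack=4)
Line 7: ['music', 'cloud', 'box', 'are', 'bear'] (min_width=24, slack=1)
Total lines: 7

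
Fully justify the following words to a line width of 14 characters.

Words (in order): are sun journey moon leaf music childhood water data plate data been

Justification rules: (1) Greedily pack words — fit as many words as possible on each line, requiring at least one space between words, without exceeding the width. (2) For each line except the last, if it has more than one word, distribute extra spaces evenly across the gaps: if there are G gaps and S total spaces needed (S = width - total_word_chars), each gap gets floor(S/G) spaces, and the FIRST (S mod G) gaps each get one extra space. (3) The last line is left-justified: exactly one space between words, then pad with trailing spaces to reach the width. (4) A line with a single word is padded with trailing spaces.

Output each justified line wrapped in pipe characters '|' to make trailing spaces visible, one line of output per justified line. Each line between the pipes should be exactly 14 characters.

Line 1: ['are', 'sun'] (min_width=7, slack=7)
Line 2: ['journey', 'moon'] (min_width=12, slack=2)
Line 3: ['leaf', 'music'] (min_width=10, slack=4)
Line 4: ['childhood'] (min_width=9, slack=5)
Line 5: ['water', 'data'] (min_width=10, slack=4)
Line 6: ['plate', 'data'] (min_width=10, slack=4)
Line 7: ['been'] (min_width=4, slack=10)

Answer: |are        sun|
|journey   moon|
|leaf     music|
|childhood     |
|water     data|
|plate     data|
|been          |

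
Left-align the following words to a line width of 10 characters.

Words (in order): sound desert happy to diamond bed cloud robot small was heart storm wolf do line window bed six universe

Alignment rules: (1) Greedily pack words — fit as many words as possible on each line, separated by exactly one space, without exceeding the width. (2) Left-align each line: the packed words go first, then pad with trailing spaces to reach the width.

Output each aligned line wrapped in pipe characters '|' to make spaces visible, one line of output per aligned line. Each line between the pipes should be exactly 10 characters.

Answer: |sound     |
|desert    |
|happy to  |
|diamond   |
|bed cloud |
|robot     |
|small was |
|heart     |
|storm wolf|
|do line   |
|window bed|
|six       |
|universe  |

Derivation:
Line 1: ['sound'] (min_width=5, slack=5)
Line 2: ['desert'] (min_width=6, slack=4)
Line 3: ['happy', 'to'] (min_width=8, slack=2)
Line 4: ['diamond'] (min_width=7, slack=3)
Line 5: ['bed', 'cloud'] (min_width=9, slack=1)
Line 6: ['robot'] (min_width=5, slack=5)
Line 7: ['small', 'was'] (min_width=9, slack=1)
Line 8: ['heart'] (min_width=5, slack=5)
Line 9: ['storm', 'wolf'] (min_width=10, slack=0)
Line 10: ['do', 'line'] (min_width=7, slack=3)
Line 11: ['window', 'bed'] (min_width=10, slack=0)
Line 12: ['six'] (min_width=3, slack=7)
Line 13: ['universe'] (min_width=8, slack=2)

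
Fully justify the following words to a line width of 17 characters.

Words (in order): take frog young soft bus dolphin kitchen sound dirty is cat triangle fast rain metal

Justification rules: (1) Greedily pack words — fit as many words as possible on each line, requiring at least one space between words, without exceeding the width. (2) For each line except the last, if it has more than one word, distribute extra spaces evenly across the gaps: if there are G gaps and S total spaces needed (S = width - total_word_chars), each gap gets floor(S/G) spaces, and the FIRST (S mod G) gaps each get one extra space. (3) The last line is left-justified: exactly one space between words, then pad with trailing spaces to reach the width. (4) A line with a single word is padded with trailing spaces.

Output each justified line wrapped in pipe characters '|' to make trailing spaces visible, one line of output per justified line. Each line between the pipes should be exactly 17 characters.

Answer: |take  frog  young|
|soft  bus dolphin|
|kitchen     sound|
|dirty    is   cat|
|triangle     fast|
|rain metal       |

Derivation:
Line 1: ['take', 'frog', 'young'] (min_width=15, slack=2)
Line 2: ['soft', 'bus', 'dolphin'] (min_width=16, slack=1)
Line 3: ['kitchen', 'sound'] (min_width=13, slack=4)
Line 4: ['dirty', 'is', 'cat'] (min_width=12, slack=5)
Line 5: ['triangle', 'fast'] (min_width=13, slack=4)
Line 6: ['rain', 'metal'] (min_width=10, slack=7)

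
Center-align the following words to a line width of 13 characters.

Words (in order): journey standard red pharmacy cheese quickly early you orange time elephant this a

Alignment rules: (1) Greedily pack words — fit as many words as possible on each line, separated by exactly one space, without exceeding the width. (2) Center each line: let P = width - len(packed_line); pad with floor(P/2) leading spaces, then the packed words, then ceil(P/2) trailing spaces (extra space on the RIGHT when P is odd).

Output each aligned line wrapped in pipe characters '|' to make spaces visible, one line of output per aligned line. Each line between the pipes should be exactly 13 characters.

Answer: |   journey   |
|standard red |
|  pharmacy   |
|   cheese    |
|quickly early|
| you orange  |
|time elephant|
|   this a    |

Derivation:
Line 1: ['journey'] (min_width=7, slack=6)
Line 2: ['standard', 'red'] (min_width=12, slack=1)
Line 3: ['pharmacy'] (min_width=8, slack=5)
Line 4: ['cheese'] (min_width=6, slack=7)
Line 5: ['quickly', 'early'] (min_width=13, slack=0)
Line 6: ['you', 'orange'] (min_width=10, slack=3)
Line 7: ['time', 'elephant'] (min_width=13, slack=0)
Line 8: ['this', 'a'] (min_width=6, slack=7)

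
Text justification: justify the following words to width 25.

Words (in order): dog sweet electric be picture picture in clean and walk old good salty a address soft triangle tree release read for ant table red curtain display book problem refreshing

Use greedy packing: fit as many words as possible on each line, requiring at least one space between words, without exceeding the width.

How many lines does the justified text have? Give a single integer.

Answer: 7

Derivation:
Line 1: ['dog', 'sweet', 'electric', 'be'] (min_width=21, slack=4)
Line 2: ['picture', 'picture', 'in', 'clean'] (min_width=24, slack=1)
Line 3: ['and', 'walk', 'old', 'good', 'salty', 'a'] (min_width=25, slack=0)
Line 4: ['address', 'soft', 'triangle'] (min_width=21, slack=4)
Line 5: ['tree', 'release', 'read', 'for', 'ant'] (min_width=25, slack=0)
Line 6: ['table', 'red', 'curtain', 'display'] (min_width=25, slack=0)
Line 7: ['book', 'problem', 'refreshing'] (min_width=23, slack=2)
Total lines: 7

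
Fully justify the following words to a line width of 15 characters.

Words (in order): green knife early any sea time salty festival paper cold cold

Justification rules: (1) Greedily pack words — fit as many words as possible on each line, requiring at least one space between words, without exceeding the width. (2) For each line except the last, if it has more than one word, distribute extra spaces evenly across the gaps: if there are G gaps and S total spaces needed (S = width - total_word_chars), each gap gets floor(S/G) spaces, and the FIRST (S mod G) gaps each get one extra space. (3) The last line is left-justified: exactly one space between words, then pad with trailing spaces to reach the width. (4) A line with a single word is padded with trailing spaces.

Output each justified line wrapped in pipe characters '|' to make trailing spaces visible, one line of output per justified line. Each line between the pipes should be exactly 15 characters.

Line 1: ['green', 'knife'] (min_width=11, slack=4)
Line 2: ['early', 'any', 'sea'] (min_width=13, slack=2)
Line 3: ['time', 'salty'] (min_width=10, slack=5)
Line 4: ['festival', 'paper'] (min_width=14, slack=1)
Line 5: ['cold', 'cold'] (min_width=9, slack=6)

Answer: |green     knife|
|early  any  sea|
|time      salty|
|festival  paper|
|cold cold      |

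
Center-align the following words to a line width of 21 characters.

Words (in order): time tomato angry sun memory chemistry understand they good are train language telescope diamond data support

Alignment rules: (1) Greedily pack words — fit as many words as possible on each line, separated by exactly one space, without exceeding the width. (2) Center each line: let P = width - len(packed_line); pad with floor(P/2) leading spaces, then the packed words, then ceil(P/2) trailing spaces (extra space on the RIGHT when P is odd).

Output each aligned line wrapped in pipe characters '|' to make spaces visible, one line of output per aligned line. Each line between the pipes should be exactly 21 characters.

Line 1: ['time', 'tomato', 'angry', 'sun'] (min_width=21, slack=0)
Line 2: ['memory', 'chemistry'] (min_width=16, slack=5)
Line 3: ['understand', 'they', 'good'] (min_width=20, slack=1)
Line 4: ['are', 'train', 'language'] (min_width=18, slack=3)
Line 5: ['telescope', 'diamond'] (min_width=17, slack=4)
Line 6: ['data', 'support'] (min_width=12, slack=9)

Answer: |time tomato angry sun|
|  memory chemistry   |
|understand they good |
| are train language  |
|  telescope diamond  |
|    data support     |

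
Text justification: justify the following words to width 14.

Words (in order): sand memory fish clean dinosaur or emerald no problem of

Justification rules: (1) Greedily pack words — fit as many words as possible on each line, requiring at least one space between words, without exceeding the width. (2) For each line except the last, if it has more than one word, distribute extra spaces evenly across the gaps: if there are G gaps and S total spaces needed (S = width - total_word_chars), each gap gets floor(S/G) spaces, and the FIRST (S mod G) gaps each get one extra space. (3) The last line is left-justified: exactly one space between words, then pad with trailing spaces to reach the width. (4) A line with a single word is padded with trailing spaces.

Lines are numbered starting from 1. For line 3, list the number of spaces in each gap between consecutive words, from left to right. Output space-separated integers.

Answer: 4

Derivation:
Line 1: ['sand', 'memory'] (min_width=11, slack=3)
Line 2: ['fish', 'clean'] (min_width=10, slack=4)
Line 3: ['dinosaur', 'or'] (min_width=11, slack=3)
Line 4: ['emerald', 'no'] (min_width=10, slack=4)
Line 5: ['problem', 'of'] (min_width=10, slack=4)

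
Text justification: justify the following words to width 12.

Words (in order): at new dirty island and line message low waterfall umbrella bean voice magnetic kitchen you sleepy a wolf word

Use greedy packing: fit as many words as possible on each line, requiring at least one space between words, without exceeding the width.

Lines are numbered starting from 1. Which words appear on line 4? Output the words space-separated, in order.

Answer: low

Derivation:
Line 1: ['at', 'new', 'dirty'] (min_width=12, slack=0)
Line 2: ['island', 'and'] (min_width=10, slack=2)
Line 3: ['line', 'message'] (min_width=12, slack=0)
Line 4: ['low'] (min_width=3, slack=9)
Line 5: ['waterfall'] (min_width=9, slack=3)
Line 6: ['umbrella'] (min_width=8, slack=4)
Line 7: ['bean', 'voice'] (min_width=10, slack=2)
Line 8: ['magnetic'] (min_width=8, slack=4)
Line 9: ['kitchen', 'you'] (min_width=11, slack=1)
Line 10: ['sleepy', 'a'] (min_width=8, slack=4)
Line 11: ['wolf', 'word'] (min_width=9, slack=3)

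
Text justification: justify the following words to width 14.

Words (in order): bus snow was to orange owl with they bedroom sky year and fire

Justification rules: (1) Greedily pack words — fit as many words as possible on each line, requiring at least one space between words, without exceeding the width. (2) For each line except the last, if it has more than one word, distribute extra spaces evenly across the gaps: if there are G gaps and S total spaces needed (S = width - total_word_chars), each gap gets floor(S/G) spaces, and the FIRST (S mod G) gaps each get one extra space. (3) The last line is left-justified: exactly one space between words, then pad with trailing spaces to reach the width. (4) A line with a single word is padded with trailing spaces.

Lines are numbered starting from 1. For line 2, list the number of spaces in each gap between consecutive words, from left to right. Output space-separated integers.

Line 1: ['bus', 'snow', 'was'] (min_width=12, slack=2)
Line 2: ['to', 'orange', 'owl'] (min_width=13, slack=1)
Line 3: ['with', 'they'] (min_width=9, slack=5)
Line 4: ['bedroom', 'sky'] (min_width=11, slack=3)
Line 5: ['year', 'and', 'fire'] (min_width=13, slack=1)

Answer: 2 1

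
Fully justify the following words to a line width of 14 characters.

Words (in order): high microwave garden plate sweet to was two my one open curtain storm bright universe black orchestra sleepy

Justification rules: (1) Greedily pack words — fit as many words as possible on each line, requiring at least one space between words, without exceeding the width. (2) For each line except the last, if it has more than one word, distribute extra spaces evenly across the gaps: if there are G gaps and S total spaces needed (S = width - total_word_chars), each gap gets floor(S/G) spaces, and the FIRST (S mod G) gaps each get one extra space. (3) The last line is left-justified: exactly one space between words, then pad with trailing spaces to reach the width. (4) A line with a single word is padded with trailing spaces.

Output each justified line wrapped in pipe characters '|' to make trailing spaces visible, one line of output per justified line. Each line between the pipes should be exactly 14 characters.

Line 1: ['high', 'microwave'] (min_width=14, slack=0)
Line 2: ['garden', 'plate'] (min_width=12, slack=2)
Line 3: ['sweet', 'to', 'was'] (min_width=12, slack=2)
Line 4: ['two', 'my', 'one'] (min_width=10, slack=4)
Line 5: ['open', 'curtain'] (min_width=12, slack=2)
Line 6: ['storm', 'bright'] (min_width=12, slack=2)
Line 7: ['universe', 'black'] (min_width=14, slack=0)
Line 8: ['orchestra'] (min_width=9, slack=5)
Line 9: ['sleepy'] (min_width=6, slack=8)

Answer: |high microwave|
|garden   plate|
|sweet  to  was|
|two   my   one|
|open   curtain|
|storm   bright|
|universe black|
|orchestra     |
|sleepy        |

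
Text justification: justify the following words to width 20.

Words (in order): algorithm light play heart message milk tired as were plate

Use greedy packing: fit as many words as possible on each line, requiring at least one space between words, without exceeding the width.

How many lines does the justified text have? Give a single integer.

Line 1: ['algorithm', 'light', 'play'] (min_width=20, slack=0)
Line 2: ['heart', 'message', 'milk'] (min_width=18, slack=2)
Line 3: ['tired', 'as', 'were', 'plate'] (min_width=19, slack=1)
Total lines: 3

Answer: 3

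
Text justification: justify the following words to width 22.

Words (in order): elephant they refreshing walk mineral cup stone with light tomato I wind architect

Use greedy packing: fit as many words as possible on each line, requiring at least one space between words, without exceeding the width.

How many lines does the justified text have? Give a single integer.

Line 1: ['elephant', 'they'] (min_width=13, slack=9)
Line 2: ['refreshing', 'walk'] (min_width=15, slack=7)
Line 3: ['mineral', 'cup', 'stone', 'with'] (min_width=22, slack=0)
Line 4: ['light', 'tomato', 'I', 'wind'] (min_width=19, slack=3)
Line 5: ['architect'] (min_width=9, slack=13)
Total lines: 5

Answer: 5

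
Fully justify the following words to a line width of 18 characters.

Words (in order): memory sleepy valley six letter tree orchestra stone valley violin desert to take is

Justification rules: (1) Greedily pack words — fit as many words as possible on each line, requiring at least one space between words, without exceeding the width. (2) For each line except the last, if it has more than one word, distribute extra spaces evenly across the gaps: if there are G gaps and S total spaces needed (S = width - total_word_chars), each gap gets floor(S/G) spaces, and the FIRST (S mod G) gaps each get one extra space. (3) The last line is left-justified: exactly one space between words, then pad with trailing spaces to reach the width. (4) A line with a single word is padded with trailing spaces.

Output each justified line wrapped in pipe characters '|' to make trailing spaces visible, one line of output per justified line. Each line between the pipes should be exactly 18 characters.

Answer: |memory      sleepy|
|valley  six letter|
|tree     orchestra|
|stone       valley|
|violin  desert  to|
|take is           |

Derivation:
Line 1: ['memory', 'sleepy'] (min_width=13, slack=5)
Line 2: ['valley', 'six', 'letter'] (min_width=17, slack=1)
Line 3: ['tree', 'orchestra'] (min_width=14, slack=4)
Line 4: ['stone', 'valley'] (min_width=12, slack=6)
Line 5: ['violin', 'desert', 'to'] (min_width=16, slack=2)
Line 6: ['take', 'is'] (min_width=7, slack=11)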